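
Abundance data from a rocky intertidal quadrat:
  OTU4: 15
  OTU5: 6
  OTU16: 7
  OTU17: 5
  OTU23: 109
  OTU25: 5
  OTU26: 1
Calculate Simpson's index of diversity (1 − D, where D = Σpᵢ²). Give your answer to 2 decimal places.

0.44

Total N = 15+6+7+5+109+5+1 = 148, so the proportions are 0.1014, 0.0405, 0.0473, 0.0338, 0.7365, 0.0338, 0.0068 (working shown to 4 dp, full precision carried).
D = 0.1014² + 0.0405² + 0.0473² + 0.0338² + 0.7365² + 0.0338² + 0.0068² = 0.0103 + 0.0016 + 0.0022 + 0.0011 + 0.5424 + 0.0011 + 0.0000 = 0.5589.
So 1 − D = 0.4411, i.e. 0.44 to 2 decimal places.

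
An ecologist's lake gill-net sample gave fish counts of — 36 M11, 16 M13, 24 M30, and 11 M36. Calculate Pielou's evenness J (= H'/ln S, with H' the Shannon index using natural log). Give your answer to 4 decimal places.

Total N = 36+16+24+11 = 87, so the proportions are 0.413793, 0.183908, 0.275862, 0.126437 (working shown to 6 dp, full precision carried).
H' = −Σ pᵢ ln pᵢ = −((-0.365127) + (-0.311415) + (-0.355270) + (-0.261473)) = 1.293285.
With S = 4 species, ln S = 1.386294, so J = 1.293285/1.386294 = 0.932908, i.e. 0.9329 to 4 decimal places.

0.9329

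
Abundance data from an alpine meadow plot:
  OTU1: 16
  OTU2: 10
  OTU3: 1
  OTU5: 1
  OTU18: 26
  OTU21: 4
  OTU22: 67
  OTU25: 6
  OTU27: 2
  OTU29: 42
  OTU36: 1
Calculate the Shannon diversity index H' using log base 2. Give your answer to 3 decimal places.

Total N = 16+10+1+1+26+4+67+6+2+42+1 = 176, so the proportions are 0.09091, 0.05682, 0.00568, 0.00568, 0.14773, 0.02273, 0.38068, 0.03409, 0.01136, 0.23864, 0.00568 (working shown to 5 dp, full precision carried).
Each pᵢ log₂ pᵢ term: 0.09091×(-3.45943)=-0.31449, 0.05682×(-4.13750)=-0.23509, 0.00568×(-7.45943)=-0.04238, 0.00568×(-7.45943)=-0.04238, 0.14773×(-2.75899)=-0.40758, 0.02273×(-5.45943)=-0.12408, 0.38068×(-1.39334)=-0.53042, 0.03409×(-4.87447)=-0.16618, 0.01136×(-6.45943)=-0.07340, 0.23864×(-2.06711)=-0.49329, 0.00568×(-7.45943)=-0.04238.
Sum = -2.47167, so H' = 2.472.

2.472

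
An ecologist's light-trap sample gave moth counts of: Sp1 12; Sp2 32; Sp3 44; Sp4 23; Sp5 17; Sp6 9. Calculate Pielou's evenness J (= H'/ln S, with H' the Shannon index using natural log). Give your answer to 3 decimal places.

Total N = 12+32+44+23+17+9 = 137, so the proportions are 0.08759, 0.23358, 0.32117, 0.16788, 0.12409, 0.06569 (working shown to 5 dp, full precision carried).
H' = −Σ pᵢ ln pᵢ = −((-0.21329) + (-0.33968) + (-0.36478) + (-0.29959) + (-0.25894) + (-0.17887)) = 1.65514.
With S = 6 species, ln S = 1.79176, so J = 1.65514/1.79176 = 0.92375, i.e. 0.924 to 3 decimal places.

0.924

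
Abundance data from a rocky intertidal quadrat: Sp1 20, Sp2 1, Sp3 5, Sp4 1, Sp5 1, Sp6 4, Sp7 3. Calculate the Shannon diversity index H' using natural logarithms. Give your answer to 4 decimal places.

Total N = 20+1+5+1+1+4+3 = 35, so the proportions are 0.571429, 0.028571, 0.142857, 0.028571, 0.028571, 0.114286, 0.085714 (working shown to 6 dp, full precision carried).
Each pᵢ ln pᵢ term: 0.571429×(-0.559616)=-0.319780, 0.028571×(-3.555348)=-0.101581, 0.142857×(-1.945910)=-0.277987, 0.028571×(-3.555348)=-0.101581, 0.028571×(-3.555348)=-0.101581, 0.114286×(-2.169054)=-0.247892, 0.085714×(-2.456736)=-0.210577.
Sum = -1.360981, so H' = 1.3610.

1.3610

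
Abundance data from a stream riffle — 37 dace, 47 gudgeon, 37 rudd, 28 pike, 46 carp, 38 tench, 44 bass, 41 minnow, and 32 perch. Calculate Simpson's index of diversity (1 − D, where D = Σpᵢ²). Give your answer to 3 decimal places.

0.886

Total N = 37+47+37+28+46+38+44+41+32 = 350, so the proportions are 0.10571, 0.13429, 0.10571, 0.08, 0.13143, 0.10857, 0.12571, 0.11714, 0.09143 (working shown to 5 dp, full precision carried).
D = 0.10571² + 0.13429² + 0.10571² + 0.08² + 0.13143² + 0.10857² + 0.12571² + 0.11714² + 0.09143² = 0.01118 + 0.01803 + 0.01118 + 0.00640 + 0.01727 + 0.01179 + 0.01580 + 0.01372 + 0.00836 = 0.11373.
So 1 − D = 0.88627, i.e. 0.886 to 3 decimal places.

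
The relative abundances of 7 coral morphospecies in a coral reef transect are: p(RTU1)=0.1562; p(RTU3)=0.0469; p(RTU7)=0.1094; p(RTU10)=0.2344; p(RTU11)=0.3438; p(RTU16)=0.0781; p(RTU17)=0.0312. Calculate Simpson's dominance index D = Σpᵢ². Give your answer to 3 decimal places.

D = 0.1562² + 0.0469² + 0.1094² + 0.2344² + 0.3438² + 0.0781² + 0.0312² = 0.02440 + 0.00220 + 0.01197 + 0.05494 + 0.11820 + 0.00610 + 0.00097 = 0.21878 (working shown to 5 dp, full precision carried).
To 3 decimal places, D = 0.219.

0.219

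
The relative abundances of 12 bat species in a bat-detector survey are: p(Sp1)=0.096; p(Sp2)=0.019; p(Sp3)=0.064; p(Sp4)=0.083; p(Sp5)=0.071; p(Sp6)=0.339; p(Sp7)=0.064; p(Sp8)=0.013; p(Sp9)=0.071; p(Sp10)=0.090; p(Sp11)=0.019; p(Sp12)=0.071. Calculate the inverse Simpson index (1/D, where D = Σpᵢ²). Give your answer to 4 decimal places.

D = 0.096² + 0.019² + 0.064² + 0.083² + 0.071² + 0.339² + 0.064² + 0.013² + 0.071² + 0.09² + 0.019² + 0.071² = 0.00921600 + 0.00036100 + 0.00409600 + 0.00688900 + 0.00504100 + 0.11492100 + 0.00409600 + 0.00016900 + 0.00504100 + 0.00810000 + 0.00036100 + 0.00504100 = 0.16333200 (working shown to 8 dp, full precision carried).
So 1/D = 6.122499, i.e. 6.1225 to 4 decimal places.

6.1225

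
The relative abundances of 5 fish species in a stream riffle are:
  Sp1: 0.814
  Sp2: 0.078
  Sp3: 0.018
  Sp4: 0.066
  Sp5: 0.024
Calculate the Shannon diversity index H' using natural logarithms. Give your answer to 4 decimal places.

0.7077

Each pᵢ ln pᵢ term (working shown to 6 dp, full precision carried): 0.814×(-0.205795)=-0.167517, 0.078×(-2.551046)=-0.198982, 0.018×(-4.017384)=-0.072313, 0.066×(-2.718101)=-0.179395, 0.024×(-3.729701)=-0.089513.
Sum = -0.707719, so H' = 0.7077.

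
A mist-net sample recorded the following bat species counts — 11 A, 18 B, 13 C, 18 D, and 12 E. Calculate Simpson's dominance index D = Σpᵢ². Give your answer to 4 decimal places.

Total N = 11+18+13+18+12 = 72, so the proportions are 0.152778, 0.25, 0.180556, 0.25, 0.166667 (working shown to 6 dp, full precision carried).
D = 0.152778² + 0.25² + 0.180556² + 0.25² + 0.166667² = 0.023341 + 0.062500 + 0.032600 + 0.062500 + 0.027778 = 0.208719.
To 4 decimal places, D = 0.2087.

0.2087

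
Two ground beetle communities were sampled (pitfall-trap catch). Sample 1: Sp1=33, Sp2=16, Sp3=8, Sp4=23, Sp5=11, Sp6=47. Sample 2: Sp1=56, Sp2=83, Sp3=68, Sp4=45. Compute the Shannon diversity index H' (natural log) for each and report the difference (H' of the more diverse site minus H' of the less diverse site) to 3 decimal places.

0.263

Sample 1: N=138, proportions 0.23913, 0.115942, 0.057971, 0.166667, 0.07971, 0.34058, giving H' = 1.624124 (working shown to 6 dp, full precision carried).
Sample 2: N=252, proportions 0.222222, 0.329365, 0.269841, 0.178571, giving H' = 1.361136.
Difference = |1.624124 − 1.361136| = 0.262988, i.e. 0.263 to 3 decimal places.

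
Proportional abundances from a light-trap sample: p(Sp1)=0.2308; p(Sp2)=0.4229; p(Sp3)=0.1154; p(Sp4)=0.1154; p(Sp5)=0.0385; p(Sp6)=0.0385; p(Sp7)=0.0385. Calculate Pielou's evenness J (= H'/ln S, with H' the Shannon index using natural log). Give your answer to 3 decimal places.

H' = −Σ pᵢ ln pᵢ = −((-0.33840) + (-0.36396) + (-0.24919) + (-0.24919) + (-0.12540) + (-0.12540) + (-0.12540)) = 1.57693 (working shown to 5 dp, full precision carried).
With S = 7 species, ln S = 1.94591, so J = 1.57693/1.94591 = 0.81038, i.e. 0.810 to 3 decimal places.

0.810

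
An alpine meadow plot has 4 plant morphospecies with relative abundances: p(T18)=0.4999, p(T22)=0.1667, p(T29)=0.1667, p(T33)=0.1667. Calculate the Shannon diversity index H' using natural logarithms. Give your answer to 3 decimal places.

Each pᵢ ln pᵢ term (working shown to 5 dp, full precision carried): 0.4999×(-0.69335)=-0.34660, 0.1667×(-1.79156)=-0.29865, 0.1667×(-1.79156)=-0.29865, 0.1667×(-1.79156)=-0.29865.
Sum = -1.24256, so H' = 1.243.

1.243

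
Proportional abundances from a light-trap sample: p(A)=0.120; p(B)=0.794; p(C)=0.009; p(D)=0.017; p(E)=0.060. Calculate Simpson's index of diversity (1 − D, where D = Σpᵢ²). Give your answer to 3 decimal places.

D = 0.12² + 0.794² + 0.009² + 0.017² + 0.06² = 0.01440 + 0.63044 + 0.00008 + 0.00029 + 0.00360 = 0.64881 (working shown to 5 dp, full precision carried).
So 1 − D = 0.35119, i.e. 0.351 to 3 decimal places.

0.351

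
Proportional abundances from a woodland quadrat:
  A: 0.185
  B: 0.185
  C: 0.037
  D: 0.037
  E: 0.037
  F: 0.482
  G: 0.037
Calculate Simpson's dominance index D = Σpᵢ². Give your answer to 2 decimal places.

0.31

D = 0.185² + 0.185² + 0.037² + 0.037² + 0.037² + 0.482² + 0.037² = 0.0342 + 0.0342 + 0.0014 + 0.0014 + 0.0014 + 0.2323 + 0.0014 = 0.3062 (working shown to 4 dp, full precision carried).
To 2 decimal places, D = 0.31.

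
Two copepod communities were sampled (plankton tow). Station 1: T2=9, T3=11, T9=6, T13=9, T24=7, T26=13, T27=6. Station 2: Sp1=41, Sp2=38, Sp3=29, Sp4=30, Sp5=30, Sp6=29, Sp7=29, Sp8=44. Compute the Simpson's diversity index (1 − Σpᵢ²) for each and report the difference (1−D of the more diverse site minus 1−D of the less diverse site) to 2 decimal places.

0.03

Station 1: N=61, proportions 0.1475, 0.1803, 0.0984, 0.1475, 0.1148, 0.2131, 0.0984, giving 1−D = 0.8460 (working shown to 4 dp, full precision carried).
Station 2: N=270, proportions 0.1519, 0.1407, 0.1074, 0.1111, 0.1111, 0.1074, 0.1074, 0.163, giving 1−D = 0.8713.
Difference = |0.8460 − 0.8713| = 0.0253, i.e. 0.03 to 2 decimal places.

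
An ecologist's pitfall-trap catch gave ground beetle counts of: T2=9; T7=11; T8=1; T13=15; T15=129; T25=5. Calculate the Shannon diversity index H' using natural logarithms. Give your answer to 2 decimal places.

0.89

Total N = 9+11+1+15+129+5 = 170, so the proportions are 0.0529, 0.0647, 0.0059, 0.0882, 0.7588, 0.0294 (working shown to 4 dp, full precision carried).
Each pᵢ ln pᵢ term: 0.0529×(-2.9386)=-0.1556, 0.0647×(-2.7379)=-0.1772, 0.0059×(-5.1358)=-0.0302, 0.0882×(-2.4277)=-0.2142, 0.7588×(-0.2760)=-0.2094, 0.0294×(-3.5264)=-0.1037.
Sum = -0.8903, so H' = 0.89.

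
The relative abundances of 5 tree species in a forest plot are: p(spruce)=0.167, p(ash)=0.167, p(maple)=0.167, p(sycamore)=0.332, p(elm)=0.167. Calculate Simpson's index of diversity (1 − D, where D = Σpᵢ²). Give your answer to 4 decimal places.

0.7782

D = 0.167² + 0.167² + 0.167² + 0.332² + 0.167² = 0.027889 + 0.027889 + 0.027889 + 0.110224 + 0.027889 = 0.221780 (working shown to 6 dp, full precision carried).
So 1 − D = 0.778220, i.e. 0.7782 to 4 decimal places.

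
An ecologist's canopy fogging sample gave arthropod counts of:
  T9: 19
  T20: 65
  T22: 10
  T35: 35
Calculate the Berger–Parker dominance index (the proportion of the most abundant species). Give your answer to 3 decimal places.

0.504

Total N = 19+65+10+35 = 129, so the proportions are 0.14729, 0.50388, 0.07752, 0.27132 (working shown to 5 dp, full precision carried).
The largest proportion is 0.50388, i.e. d = 0.504 to 3 decimal places.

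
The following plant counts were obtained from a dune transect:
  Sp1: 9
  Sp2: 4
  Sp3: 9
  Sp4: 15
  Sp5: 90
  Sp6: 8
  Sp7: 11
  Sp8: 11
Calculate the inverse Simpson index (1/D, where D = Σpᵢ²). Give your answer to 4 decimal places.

Total N = 9+4+9+15+90+8+11+11 = 157, so the proportions are 0.0573248, 0.0254777, 0.0573248, 0.0955414, 0.5732484, 0.0509554, 0.0700637, 0.0700637 (working shown to 7 dp, full precision carried).
D = 0.0573248² + 0.0254777² + 0.0573248² + 0.0955414² + 0.5732484² + 0.0509554² + 0.0700637² + 0.0700637² = 0.0032861 + 0.0006491 + 0.0032861 + 0.0091282 + 0.3286137 + 0.0025965 + 0.0049089 + 0.0049089 = 0.3573776.
So 1/D = 2.798161, i.e. 2.7982 to 4 decimal places.

2.7982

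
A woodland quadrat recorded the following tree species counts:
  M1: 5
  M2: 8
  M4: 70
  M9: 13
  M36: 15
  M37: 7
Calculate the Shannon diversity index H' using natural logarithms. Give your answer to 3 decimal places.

1.299

Total N = 5+8+70+13+15+7 = 118, so the proportions are 0.04237, 0.0678, 0.59322, 0.11017, 0.12712, 0.05932 (working shown to 5 dp, full precision carried).
Each pᵢ ln pᵢ term: 0.04237×(-3.16125)=-0.13395, 0.0678×(-2.69124)=-0.18246, 0.59322×(-0.52219)=-0.30977, 0.11017×(-2.20574)=-0.24300, 0.12712×(-2.06263)=-0.26220, 0.05932×(-2.82477)=-0.16757.
Sum = -1.29896, so H' = 1.299.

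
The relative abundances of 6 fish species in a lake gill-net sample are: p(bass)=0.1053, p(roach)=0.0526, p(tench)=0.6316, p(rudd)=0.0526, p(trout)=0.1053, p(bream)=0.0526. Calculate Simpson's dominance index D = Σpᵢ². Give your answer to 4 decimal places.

0.4294

D = 0.1053² + 0.0526² + 0.6316² + 0.0526² + 0.1053² + 0.0526² = 0.011088 + 0.002767 + 0.398919 + 0.002767 + 0.011088 + 0.002767 = 0.429395 (working shown to 6 dp, full precision carried).
To 4 decimal places, D = 0.4294.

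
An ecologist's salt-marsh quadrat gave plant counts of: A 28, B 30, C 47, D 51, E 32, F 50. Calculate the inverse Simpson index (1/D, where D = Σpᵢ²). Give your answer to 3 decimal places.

Total N = 28+30+47+51+32+50 = 238, so the proportions are 0.1176471, 0.1260504, 0.197479, 0.2142857, 0.1344538, 0.210084 (working shown to 7 dp, full precision carried).
D = 0.1176471² + 0.1260504² + 0.197479² + 0.2142857² + 0.1344538² + 0.210084² = 0.0138408 + 0.0158887 + 0.0389980 + 0.0459184 + 0.0180778 + 0.0441353 = 0.1768590.
So 1/D = 5.65422, i.e. 5.654 to 3 decimal places.

5.654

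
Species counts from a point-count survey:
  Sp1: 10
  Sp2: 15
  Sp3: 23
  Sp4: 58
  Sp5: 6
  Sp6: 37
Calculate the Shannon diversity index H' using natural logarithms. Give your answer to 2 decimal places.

Total N = 10+15+23+58+6+37 = 149, so the proportions are 0.0671, 0.1007, 0.1544, 0.3893, 0.0403, 0.2483 (working shown to 4 dp, full precision carried).
Each pᵢ ln pᵢ term: 0.0671×(-2.7014)=-0.1813, 0.1007×(-2.2959)=-0.2311, 0.1544×(-1.8685)=-0.2884, 0.3893×(-0.9435)=-0.3673, 0.0403×(-3.2122)=-0.1293, 0.2483×(-1.3930)=-0.3459.
Sum = -1.5434, so H' = 1.54.

1.54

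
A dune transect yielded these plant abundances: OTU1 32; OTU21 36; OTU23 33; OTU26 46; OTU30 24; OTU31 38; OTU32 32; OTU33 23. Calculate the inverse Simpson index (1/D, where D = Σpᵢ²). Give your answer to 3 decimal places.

Total N = 32+36+33+46+24+38+32+23 = 264, so the proportions are 0.1212121, 0.1363636, 0.125, 0.1742424, 0.0909091, 0.1439394, 0.1212121, 0.0871212 (working shown to 7 dp, full precision carried).
D = 0.1212121² + 0.1363636² + 0.125² + 0.1742424² + 0.0909091² + 0.1439394² + 0.1212121² + 0.0871212² = 0.0146924 + 0.0185950 + 0.0156250 + 0.0303604 + 0.0082645 + 0.0207185 + 0.0146924 + 0.0075901 = 0.1305383.
So 1/D = 7.66058, i.e. 7.661 to 3 decimal places.

7.661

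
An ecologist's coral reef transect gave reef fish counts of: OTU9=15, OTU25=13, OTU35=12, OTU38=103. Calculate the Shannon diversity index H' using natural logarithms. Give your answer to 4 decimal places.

Total N = 15+13+12+103 = 143, so the proportions are 0.104895, 0.090909, 0.083916, 0.72028 (working shown to 6 dp, full precision carried).
Each pᵢ ln pᵢ term: 0.104895×(-2.254794)=-0.236517, 0.090909×(-2.397895)=-0.217990, 0.083916×(-2.477938)=-0.207939, 0.72028×(-0.328116)=-0.236335.
Sum = -0.898781, so H' = 0.8988.

0.8988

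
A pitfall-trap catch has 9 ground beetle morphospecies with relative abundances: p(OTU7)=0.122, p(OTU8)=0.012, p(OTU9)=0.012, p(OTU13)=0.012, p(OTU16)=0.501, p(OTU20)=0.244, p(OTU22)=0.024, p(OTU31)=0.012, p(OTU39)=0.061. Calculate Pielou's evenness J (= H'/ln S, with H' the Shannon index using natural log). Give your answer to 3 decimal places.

H' = −Σ pᵢ ln pᵢ = −((-0.25666) + (-0.05307) + (-0.05307) + (-0.05307) + (-0.34627) + (-0.34418) + (-0.08951) + (-0.05307) + (-0.17061)) = 1.41952 (working shown to 5 dp, full precision carried).
With S = 9 species, ln S = 2.19722, so J = 1.41952/2.19722 = 0.64605, i.e. 0.646 to 3 decimal places.

0.646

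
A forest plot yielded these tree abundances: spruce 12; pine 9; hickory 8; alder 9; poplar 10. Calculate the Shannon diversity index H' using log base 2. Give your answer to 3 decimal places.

2.308

Total N = 12+9+8+9+10 = 48, so the proportions are 0.25, 0.1875, 0.16667, 0.1875, 0.20833 (working shown to 5 dp, full precision carried).
Each pᵢ log₂ pᵢ term: 0.25×(-2.00000)=-0.50000, 0.1875×(-2.41504)=-0.45282, 0.16667×(-2.58496)=-0.43083, 0.1875×(-2.41504)=-0.45282, 0.20833×(-2.26303)=-0.47147.
Sum = -2.30793, so H' = 2.308.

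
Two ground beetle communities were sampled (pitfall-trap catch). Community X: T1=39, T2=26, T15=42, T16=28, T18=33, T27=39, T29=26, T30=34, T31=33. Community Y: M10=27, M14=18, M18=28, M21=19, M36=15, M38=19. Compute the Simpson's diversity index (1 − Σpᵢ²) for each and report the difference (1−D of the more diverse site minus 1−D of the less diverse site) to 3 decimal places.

0.061

Community X: N=300, proportions 0.13, 0.08667, 0.14, 0.09333, 0.11, 0.13, 0.08667, 0.11333, 0.11, giving 1−D = 0.88582 (working shown to 5 dp, full precision carried).
Community Y: N=126, proportions 0.21429, 0.14286, 0.22222, 0.15079, 0.11905, 0.15079, giving 1−D = 0.82464.
Difference = |0.88582 − 0.82464| = 0.06118, i.e. 0.061 to 3 decimal places.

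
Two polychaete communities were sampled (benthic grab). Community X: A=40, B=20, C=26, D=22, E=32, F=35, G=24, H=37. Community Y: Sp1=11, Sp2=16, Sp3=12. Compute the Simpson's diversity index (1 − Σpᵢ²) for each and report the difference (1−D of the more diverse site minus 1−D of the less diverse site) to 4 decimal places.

Community X: N=236, proportions 0.169492, 0.084746, 0.110169, 0.09322, 0.135593, 0.148305, 0.101695, 0.15678, giving 1−D = 0.867962 (working shown to 6 dp, full precision carried).
Community Y: N=39, proportions 0.282051, 0.410256, 0.307692, giving 1−D = 0.657462.
Difference = |0.867962 − 0.657462| = 0.210500, i.e. 0.2105 to 4 decimal places.

0.2105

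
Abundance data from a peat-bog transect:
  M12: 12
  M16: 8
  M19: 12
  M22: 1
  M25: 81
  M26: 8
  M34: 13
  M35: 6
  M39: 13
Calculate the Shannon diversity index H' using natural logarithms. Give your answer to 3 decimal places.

Total N = 12+8+12+1+81+8+13+6+13 = 154, so the proportions are 0.07792, 0.05195, 0.07792, 0.00649, 0.52597, 0.05195, 0.08442, 0.03896, 0.08442 (working shown to 5 dp, full precision carried).
Each pᵢ ln pᵢ term: 0.07792×(-2.55205)=-0.19886, 0.05195×(-2.95751)=-0.15364, 0.07792×(-2.55205)=-0.19886, 0.00649×(-5.03695)=-0.03271, 0.52597×(-0.64250)=-0.33794, 0.05195×(-2.95751)=-0.15364, 0.08442×(-2.47200)=-0.20868, 0.03896×(-3.24519)=-0.12644, 0.08442×(-2.47200)=-0.20868.
Sum = -1.61943, so H' = 1.619.

1.619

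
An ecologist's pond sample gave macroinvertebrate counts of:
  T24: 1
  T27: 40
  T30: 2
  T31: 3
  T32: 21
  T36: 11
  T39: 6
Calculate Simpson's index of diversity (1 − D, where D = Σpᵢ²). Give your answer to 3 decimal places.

0.687

Total N = 1+40+2+3+21+11+6 = 84, so the proportions are 0.0119, 0.47619, 0.02381, 0.03571, 0.25, 0.13095, 0.07143 (working shown to 5 dp, full precision carried).
D = 0.0119² + 0.47619² + 0.02381² + 0.03571² + 0.25² + 0.13095² + 0.07143² = 0.00014 + 0.22676 + 0.00057 + 0.00128 + 0.06250 + 0.01715 + 0.00510 = 0.31349.
So 1 − D = 0.68651, i.e. 0.687 to 3 decimal places.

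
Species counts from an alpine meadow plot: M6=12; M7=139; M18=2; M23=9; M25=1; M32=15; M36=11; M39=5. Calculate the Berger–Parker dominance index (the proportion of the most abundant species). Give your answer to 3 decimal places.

Total N = 12+139+2+9+1+15+11+5 = 194, so the proportions are 0.06186, 0.71649, 0.01031, 0.04639, 0.00515, 0.07732, 0.0567, 0.02577 (working shown to 5 dp, full precision carried).
The largest proportion is 0.71649, i.e. d = 0.716 to 3 decimal places.

0.716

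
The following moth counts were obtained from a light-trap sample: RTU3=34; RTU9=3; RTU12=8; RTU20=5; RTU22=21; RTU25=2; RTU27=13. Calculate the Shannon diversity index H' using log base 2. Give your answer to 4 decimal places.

Total N = 34+3+8+5+21+2+13 = 86, so the proportions are 0.395349, 0.034884, 0.093023, 0.05814, 0.244186, 0.023256, 0.151163 (working shown to 6 dp, full precision carried).
Each pᵢ log₂ pᵢ term: 0.395349×(-1.338802)=-0.529294, 0.034884×(-4.841302)=-0.168883, 0.093023×(-3.426265)=-0.318722, 0.05814×(-4.104337)=-0.238624, 0.244186×(-2.033947)=-0.496662, 0.023256×(-5.426265)=-0.126192, 0.151163×(-2.725825)=-0.412043.
Sum = -2.290420, so H' = 2.2904.

2.2904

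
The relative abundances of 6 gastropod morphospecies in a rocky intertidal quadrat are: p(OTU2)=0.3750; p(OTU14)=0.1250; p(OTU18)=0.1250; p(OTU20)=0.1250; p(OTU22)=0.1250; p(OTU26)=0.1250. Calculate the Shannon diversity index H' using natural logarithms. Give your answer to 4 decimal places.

Each pᵢ ln pᵢ term (working shown to 6 dp, full precision carried): 0.375×(-0.980829)=-0.367811, 0.125×(-2.079442)=-0.259930, 0.125×(-2.079442)=-0.259930, 0.125×(-2.079442)=-0.259930, 0.125×(-2.079442)=-0.259930, 0.125×(-2.079442)=-0.259930.
Sum = -1.667462, so H' = 1.6675.

1.6675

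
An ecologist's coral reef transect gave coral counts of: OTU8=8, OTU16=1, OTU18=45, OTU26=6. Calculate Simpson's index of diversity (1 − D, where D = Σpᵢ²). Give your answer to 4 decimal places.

Total N = 8+1+45+6 = 60, so the proportions are 0.133333, 0.016667, 0.75, 0.1 (working shown to 6 dp, full precision carried).
D = 0.133333² + 0.016667² + 0.75² + 0.1² = 0.017778 + 0.000278 + 0.562500 + 0.010000 = 0.590556.
So 1 − D = 0.409444, i.e. 0.4094 to 4 decimal places.

0.4094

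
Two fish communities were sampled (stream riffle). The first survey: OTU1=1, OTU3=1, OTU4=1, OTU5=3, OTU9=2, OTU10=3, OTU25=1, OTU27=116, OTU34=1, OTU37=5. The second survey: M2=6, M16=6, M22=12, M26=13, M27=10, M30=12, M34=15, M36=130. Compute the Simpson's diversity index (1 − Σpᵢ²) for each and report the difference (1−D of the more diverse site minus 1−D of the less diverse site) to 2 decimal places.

0.33

The first survey: N=134, proportions 0.0075, 0.0075, 0.0075, 0.0224, 0.0149, 0.0224, 0.0075, 0.8657, 0.0075, 0.0373, giving 1−D = 0.2477 (working shown to 4 dp, full precision carried).
The second survey: N=204, proportions 0.0294, 0.0294, 0.0588, 0.0637, 0.049, 0.0588, 0.0735, 0.6373, giving 1−D = 0.5734.
Difference = |0.2477 − 0.5734| = 0.3257, i.e. 0.33 to 2 decimal places.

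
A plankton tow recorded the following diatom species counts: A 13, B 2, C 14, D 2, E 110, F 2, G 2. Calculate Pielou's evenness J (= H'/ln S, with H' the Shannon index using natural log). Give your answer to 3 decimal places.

Total N = 13+2+14+2+110+2+2 = 145, so the proportions are 0.08966, 0.01379, 0.09655, 0.01379, 0.75862, 0.01379, 0.01379 (working shown to 5 dp, full precision carried).
H' = −Σ pᵢ ln pᵢ = −((-0.21623) + (-0.05908) + (-0.22571) + (-0.05908) + (-0.20957) + (-0.05908) + (-0.05908)) = 0.88784.
With S = 7 species, ln S = 1.94591, so J = 0.88784/1.94591 = 0.45626, i.e. 0.456 to 3 decimal places.

0.456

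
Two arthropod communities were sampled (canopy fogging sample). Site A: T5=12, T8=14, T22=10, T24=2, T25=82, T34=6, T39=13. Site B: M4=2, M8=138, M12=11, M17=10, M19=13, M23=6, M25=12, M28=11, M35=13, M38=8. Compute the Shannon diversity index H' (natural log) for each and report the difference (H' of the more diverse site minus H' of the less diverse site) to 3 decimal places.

0.117

Site A: N=139, proportions 0.08633, 0.10072, 0.07194, 0.01439, 0.58993, 0.04317, 0.09353, giving H' = 1.36164 (working shown to 5 dp, full precision carried).
Site B: N=224, proportions 0.00893, 0.61607, 0.04911, 0.04464, 0.05804, 0.02679, 0.05357, 0.04911, 0.05804, 0.03571, giving H' = 1.47852.
Difference = |1.36164 − 1.47852| = 0.11688, i.e. 0.117 to 3 decimal places.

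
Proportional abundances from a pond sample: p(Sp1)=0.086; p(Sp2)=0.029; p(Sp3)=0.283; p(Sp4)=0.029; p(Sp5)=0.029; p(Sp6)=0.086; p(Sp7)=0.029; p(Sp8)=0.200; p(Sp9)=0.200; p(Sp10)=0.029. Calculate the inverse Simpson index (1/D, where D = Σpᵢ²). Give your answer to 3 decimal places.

5.584

D = 0.086² + 0.029² + 0.283² + 0.029² + 0.029² + 0.086² + 0.029² + 0.2² + 0.2² + 0.029² = 0.0073960 + 0.0008410 + 0.0800890 + 0.0008410 + 0.0008410 + 0.0073960 + 0.0008410 + 0.0400000 + 0.0400000 + 0.0008410 = 0.1790860 (working shown to 7 dp, full precision carried).
So 1/D = 5.58391, i.e. 5.584 to 3 decimal places.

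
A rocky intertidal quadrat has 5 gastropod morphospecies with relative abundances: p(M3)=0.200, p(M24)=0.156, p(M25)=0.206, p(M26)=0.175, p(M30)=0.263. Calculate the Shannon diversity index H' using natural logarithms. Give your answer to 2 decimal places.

Each pᵢ ln pᵢ term (working shown to 4 dp, full precision carried): 0.2×(-1.6094)=-0.3219, 0.156×(-1.8579)=-0.2898, 0.206×(-1.5799)=-0.3255, 0.175×(-1.7430)=-0.3050, 0.263×(-1.3356)=-0.3513.
Sum = -1.5935, so H' = 1.59.

1.59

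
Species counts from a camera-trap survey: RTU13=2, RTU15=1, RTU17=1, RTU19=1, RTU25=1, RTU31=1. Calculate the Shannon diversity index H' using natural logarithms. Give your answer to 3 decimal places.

Total N = 2+1+1+1+1+1 = 7, so the proportions are 0.28571, 0.14286, 0.14286, 0.14286, 0.14286, 0.14286 (working shown to 5 dp, full precision carried).
Each pᵢ ln pᵢ term: 0.28571×(-1.25276)=-0.35793, 0.14286×(-1.94591)=-0.27799, 0.14286×(-1.94591)=-0.27799, 0.14286×(-1.94591)=-0.27799, 0.14286×(-1.94591)=-0.27799, 0.14286×(-1.94591)=-0.27799.
Sum = -1.74787, so H' = 1.748.

1.748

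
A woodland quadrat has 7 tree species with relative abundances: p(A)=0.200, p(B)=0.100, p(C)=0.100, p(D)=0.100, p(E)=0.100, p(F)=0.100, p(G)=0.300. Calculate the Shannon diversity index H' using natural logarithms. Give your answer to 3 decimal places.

Each pᵢ ln pᵢ term (working shown to 5 dp, full precision carried): 0.2×(-1.60944)=-0.32189, 0.1×(-2.30259)=-0.23026, 0.1×(-2.30259)=-0.23026, 0.1×(-2.30259)=-0.23026, 0.1×(-2.30259)=-0.23026, 0.1×(-2.30259)=-0.23026, 0.3×(-1.20397)=-0.36119.
Sum = -1.83437, so H' = 1.834.

1.834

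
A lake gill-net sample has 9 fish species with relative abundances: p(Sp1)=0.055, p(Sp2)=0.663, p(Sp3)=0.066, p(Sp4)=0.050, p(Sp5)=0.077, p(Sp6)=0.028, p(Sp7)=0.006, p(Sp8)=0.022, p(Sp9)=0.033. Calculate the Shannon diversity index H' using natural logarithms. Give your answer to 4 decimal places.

1.2860

Each pᵢ ln pᵢ term (working shown to 6 dp, full precision carried): 0.055×(-2.900422)=-0.159523, 0.663×(-0.410980)=-0.272480, 0.066×(-2.718101)=-0.179395, 0.05×(-2.995732)=-0.149787, 0.077×(-2.563950)=-0.197424, 0.028×(-3.575551)=-0.100115, 0.006×(-5.115996)=-0.030696, 0.022×(-3.816713)=-0.083968, 0.033×(-3.411248)=-0.112571.
Sum = -1.285959, so H' = 1.2860.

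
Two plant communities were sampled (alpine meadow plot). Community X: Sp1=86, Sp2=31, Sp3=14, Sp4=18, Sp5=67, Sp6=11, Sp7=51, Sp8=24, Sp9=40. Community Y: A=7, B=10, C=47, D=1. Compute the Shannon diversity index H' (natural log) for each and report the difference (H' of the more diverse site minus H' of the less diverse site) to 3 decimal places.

Community X: N=342, proportions 0.25146, 0.09064, 0.04094, 0.05263, 0.19591, 0.03216, 0.14912, 0.07018, 0.11696, giving H' = 2.00164 (working shown to 5 dp, full precision carried).
Community Y: N=65, proportions 0.10769, 0.15385, 0.72308, 0.01538, giving H' = 0.82663.
Difference = |2.00164 − 0.82663| = 1.17501, i.e. 1.175 to 3 decimal places.

1.175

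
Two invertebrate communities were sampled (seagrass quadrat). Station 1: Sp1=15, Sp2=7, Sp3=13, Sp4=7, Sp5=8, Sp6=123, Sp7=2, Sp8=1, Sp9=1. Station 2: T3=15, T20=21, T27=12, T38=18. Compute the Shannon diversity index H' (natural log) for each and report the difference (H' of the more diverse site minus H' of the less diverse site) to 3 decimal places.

0.207

Station 1: N=177, proportions 0.084746, 0.039548, 0.073446, 0.039548, 0.045198, 0.694915, 0.011299, 0.00565, 0.00565, giving H' = 1.158476 (working shown to 6 dp, full precision carried).
Station 2: N=66, proportions 0.227273, 0.318182, 0.181818, 0.272727, giving H' = 1.365393.
Difference = |1.158476 − 1.365393| = 0.206917, i.e. 0.207 to 3 decimal places.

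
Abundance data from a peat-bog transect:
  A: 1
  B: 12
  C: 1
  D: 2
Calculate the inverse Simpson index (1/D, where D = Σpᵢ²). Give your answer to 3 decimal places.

Total N = 1+12+1+2 = 16, so the proportions are 0.0625, 0.75, 0.0625, 0.125 (working shown to 6 dp, full precision carried).
D = 0.0625² + 0.75² + 0.0625² + 0.125² = 0.003906 + 0.562500 + 0.003906 + 0.015625 = 0.585938.
So 1/D = 1.70667, i.e. 1.707 to 3 decimal places.

1.707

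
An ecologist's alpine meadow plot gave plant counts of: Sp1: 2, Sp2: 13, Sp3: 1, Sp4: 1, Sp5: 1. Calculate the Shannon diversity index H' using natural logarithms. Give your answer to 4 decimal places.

0.9609

Total N = 2+13+1+1+1 = 18, so the proportions are 0.111111, 0.722222, 0.055556, 0.055556, 0.055556 (working shown to 6 dp, full precision carried).
Each pᵢ ln pᵢ term: 0.111111×(-2.197225)=-0.244136, 0.722222×(-0.325422)=-0.235027, 0.055556×(-2.890372)=-0.160576, 0.055556×(-2.890372)=-0.160576, 0.055556×(-2.890372)=-0.160576.
Sum = -0.960892, so H' = 0.9609.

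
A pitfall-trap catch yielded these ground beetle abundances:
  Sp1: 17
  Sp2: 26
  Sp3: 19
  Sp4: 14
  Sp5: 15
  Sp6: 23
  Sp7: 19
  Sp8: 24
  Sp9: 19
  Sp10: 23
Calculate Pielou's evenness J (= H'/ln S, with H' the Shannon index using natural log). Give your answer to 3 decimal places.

0.992

Total N = 17+26+19+14+15+23+19+24+19+23 = 199, so the proportions are 0.08543, 0.13065, 0.09548, 0.07035, 0.07538, 0.11558, 0.09548, 0.1206, 0.09548, 0.11558 (working shown to 5 dp, full precision carried).
H' = −Σ pᵢ ln pᵢ = −((-0.21016) + (-0.26591) + (-0.22426) + (-0.18673) + (-0.19487) + (-0.24940) + (-0.22426) + (-0.25511) + (-0.22426) + (-0.24940)) = 2.28435.
With S = 10 species, ln S = 2.30259, so J = 2.28435/2.30259 = 0.99208, i.e. 0.992 to 3 decimal places.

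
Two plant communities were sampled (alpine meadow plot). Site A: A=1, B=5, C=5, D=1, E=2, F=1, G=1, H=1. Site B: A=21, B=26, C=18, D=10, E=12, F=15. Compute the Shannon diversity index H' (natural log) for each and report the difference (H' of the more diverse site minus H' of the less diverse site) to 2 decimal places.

Site A: N=17, proportions 0.05882, 0.29412, 0.29412, 0.05882, 0.11765, 0.05882, 0.05882, 0.05882, giving H' = 1.80494 (working shown to 5 dp, full precision carried).
Site B: N=102, proportions 0.20588, 0.2549, 0.17647, 0.09804, 0.11765, 0.14706, giving H' = 1.74127.
Difference = |1.80494 − 1.74127| = 0.06367, i.e. 0.06 to 2 decimal places.

0.06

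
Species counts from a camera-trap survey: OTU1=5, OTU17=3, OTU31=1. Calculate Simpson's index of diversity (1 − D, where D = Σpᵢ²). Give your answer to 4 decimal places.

Total N = 5+3+1 = 9, so the proportions are 0.555556, 0.333333, 0.111111 (working shown to 6 dp, full precision carried).
D = 0.555556² + 0.333333² + 0.111111² = 0.308642 + 0.111111 + 0.012346 = 0.432099.
So 1 − D = 0.567901, i.e. 0.5679 to 4 decimal places.

0.5679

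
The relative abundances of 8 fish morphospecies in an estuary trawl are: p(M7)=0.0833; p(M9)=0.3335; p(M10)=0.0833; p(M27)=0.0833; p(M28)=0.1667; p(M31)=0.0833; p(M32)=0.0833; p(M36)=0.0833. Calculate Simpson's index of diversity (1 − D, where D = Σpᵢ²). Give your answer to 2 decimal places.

0.82

D = 0.0833² + 0.3335² + 0.0833² + 0.0833² + 0.1667² + 0.0833² + 0.0833² + 0.0833² = 0.0069 + 0.1112 + 0.0069 + 0.0069 + 0.0278 + 0.0069 + 0.0069 + 0.0069 = 0.1806 (working shown to 4 dp, full precision carried).
So 1 − D = 0.8194, i.e. 0.82 to 2 decimal places.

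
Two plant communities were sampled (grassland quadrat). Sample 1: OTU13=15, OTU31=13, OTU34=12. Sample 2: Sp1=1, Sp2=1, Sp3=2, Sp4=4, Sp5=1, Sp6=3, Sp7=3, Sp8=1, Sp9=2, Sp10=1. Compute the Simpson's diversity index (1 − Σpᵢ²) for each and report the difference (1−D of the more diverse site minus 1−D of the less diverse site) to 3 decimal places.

Sample 1: N=40, proportions 0.375, 0.325, 0.3, giving 1−D = 0.66375 (working shown to 5 dp, full precision carried).
Sample 2: N=19, proportions 0.05263, 0.05263, 0.10526, 0.21053, 0.05263, 0.15789, 0.15789, 0.05263, 0.10526, 0.05263, giving 1−D = 0.86981.
Difference = |0.66375 − 0.86981| = 0.20606, i.e. 0.206 to 3 decimal places.

0.206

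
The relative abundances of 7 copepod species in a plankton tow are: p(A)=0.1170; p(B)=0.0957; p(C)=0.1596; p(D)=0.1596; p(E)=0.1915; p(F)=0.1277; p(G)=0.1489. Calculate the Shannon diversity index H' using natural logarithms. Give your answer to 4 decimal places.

Each pᵢ ln pᵢ term (working shown to 6 dp, full precision carried): 0.117×(-2.145581)=-0.251033, 0.0957×(-2.346537)=-0.224564, 0.1596×(-1.835085)=-0.292880, 0.1596×(-1.835085)=-0.292880, 0.1915×(-1.652867)=-0.316524, 0.1277×(-2.058072)=-0.262816, 0.1489×(-1.904480)=-0.283577.
Sum = -1.924273, so H' = 1.9243.

1.9243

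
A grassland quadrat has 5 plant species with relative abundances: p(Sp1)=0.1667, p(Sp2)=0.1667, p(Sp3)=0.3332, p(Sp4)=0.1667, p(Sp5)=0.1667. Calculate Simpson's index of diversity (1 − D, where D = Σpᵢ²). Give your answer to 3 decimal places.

D = 0.1667² + 0.1667² + 0.3332² + 0.1667² + 0.1667² = 0.02779 + 0.02779 + 0.11102 + 0.02779 + 0.02779 = 0.22218 (working shown to 5 dp, full precision carried).
So 1 − D = 0.77782, i.e. 0.778 to 3 decimal places.

0.778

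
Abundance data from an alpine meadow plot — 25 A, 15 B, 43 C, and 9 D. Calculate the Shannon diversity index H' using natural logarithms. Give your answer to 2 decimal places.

1.23

Total N = 25+15+43+9 = 92, so the proportions are 0.2717, 0.163, 0.4674, 0.0978 (working shown to 4 dp, full precision carried).
Each pᵢ ln pᵢ term: 0.2717×(-1.3029)=-0.3541, 0.163×(-1.8137)=-0.2957, 0.4674×(-0.7606)=-0.3555, 0.0978×(-2.3246)=-0.2274.
Sum = -1.2327, so H' = 1.23.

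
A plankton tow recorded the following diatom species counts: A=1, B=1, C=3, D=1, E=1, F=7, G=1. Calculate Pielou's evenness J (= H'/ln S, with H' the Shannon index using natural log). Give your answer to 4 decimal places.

Total N = 1+1+3+1+1+7+1 = 15, so the proportions are 0.066667, 0.066667, 0.2, 0.066667, 0.066667, 0.466667, 0.066667 (working shown to 6 dp, full precision carried).
H' = −Σ pᵢ ln pᵢ = −((-0.180537) + (-0.180537) + (-0.321888) + (-0.180537) + (-0.180537) + (-0.355665) + (-0.180537)) = 1.580236.
With S = 7 species, ln S = 1.945910, so J = 1.580236/1.945910 = 0.812081, i.e. 0.8121 to 4 decimal places.

0.8121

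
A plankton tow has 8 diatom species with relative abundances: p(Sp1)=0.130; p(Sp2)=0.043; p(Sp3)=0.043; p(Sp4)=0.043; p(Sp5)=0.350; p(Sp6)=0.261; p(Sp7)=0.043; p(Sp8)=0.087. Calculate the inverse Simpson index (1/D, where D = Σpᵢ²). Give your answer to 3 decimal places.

4.495

D = 0.13² + 0.043² + 0.043² + 0.043² + 0.35² + 0.261² + 0.043² + 0.087² = 0.0169000 + 0.0018490 + 0.0018490 + 0.0018490 + 0.1225000 + 0.0681210 + 0.0018490 + 0.0075690 = 0.2224860 (working shown to 7 dp, full precision carried).
So 1/D = 4.49466, i.e. 4.495 to 3 decimal places.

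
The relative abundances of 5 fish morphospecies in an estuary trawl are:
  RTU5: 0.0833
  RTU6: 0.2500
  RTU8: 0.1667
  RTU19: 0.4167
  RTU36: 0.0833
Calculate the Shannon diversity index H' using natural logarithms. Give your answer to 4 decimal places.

Each pᵢ ln pᵢ term (working shown to 6 dp, full precision carried): 0.0833×(-2.485307)=-0.207026, 0.25×(-1.386294)=-0.346574, 0.1667×(-1.791559)=-0.298653, 0.4167×(-0.875389)=-0.364774, 0.0833×(-2.485307)=-0.207026.
Sum = -1.424053, so H' = 1.4241.

1.4241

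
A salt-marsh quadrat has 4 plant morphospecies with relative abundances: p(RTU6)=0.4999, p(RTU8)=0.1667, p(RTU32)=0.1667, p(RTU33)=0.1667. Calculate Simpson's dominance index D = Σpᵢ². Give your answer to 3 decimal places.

0.333

D = 0.4999² + 0.1667² + 0.1667² + 0.1667² = 0.24990 + 0.02779 + 0.02779 + 0.02779 = 0.33327 (working shown to 5 dp, full precision carried).
To 3 decimal places, D = 0.333.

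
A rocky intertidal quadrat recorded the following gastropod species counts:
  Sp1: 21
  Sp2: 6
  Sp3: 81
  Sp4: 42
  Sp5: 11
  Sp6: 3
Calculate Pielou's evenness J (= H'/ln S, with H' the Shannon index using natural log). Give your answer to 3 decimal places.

Total N = 21+6+81+42+11+3 = 164, so the proportions are 0.12805, 0.03659, 0.4939, 0.2561, 0.06707, 0.01829 (working shown to 5 dp, full precision carried).
H' = −Σ pᵢ ln pᵢ = −((-0.26318) + (-0.12103) + (-0.34841) + (-0.34886) + (-0.18123) + (-0.07319)) = 1.33590.
With S = 6 species, ln S = 1.79176, so J = 1.33590/1.79176 = 0.74558, i.e. 0.746 to 3 decimal places.

0.746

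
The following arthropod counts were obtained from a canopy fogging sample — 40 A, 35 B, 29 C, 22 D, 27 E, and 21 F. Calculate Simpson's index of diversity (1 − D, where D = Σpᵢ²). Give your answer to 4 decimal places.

Total N = 40+35+29+22+27+21 = 174, so the proportions are 0.229885, 0.201149, 0.166667, 0.126437, 0.155172, 0.12069 (working shown to 6 dp, full precision carried).
D = 0.229885² + 0.201149² + 0.166667² + 0.126437² + 0.155172² + 0.12069² = 0.052847 + 0.040461 + 0.027778 + 0.015986 + 0.024078 + 0.014566 = 0.175717.
So 1 − D = 0.824283, i.e. 0.8243 to 4 decimal places.

0.8243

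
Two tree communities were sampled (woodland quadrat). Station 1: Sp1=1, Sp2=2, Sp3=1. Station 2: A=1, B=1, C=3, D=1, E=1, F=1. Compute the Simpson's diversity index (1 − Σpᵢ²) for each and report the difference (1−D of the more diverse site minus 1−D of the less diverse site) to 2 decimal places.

Station 1: N=4, proportions 0.25, 0.5, 0.25, giving 1−D = 0.6250 (working shown to 4 dp, full precision carried).
Station 2: N=8, proportions 0.125, 0.125, 0.375, 0.125, 0.125, 0.125, giving 1−D = 0.7812.
Difference = |0.6250 − 0.7812| = 0.1562, i.e. 0.16 to 2 decimal places.

0.16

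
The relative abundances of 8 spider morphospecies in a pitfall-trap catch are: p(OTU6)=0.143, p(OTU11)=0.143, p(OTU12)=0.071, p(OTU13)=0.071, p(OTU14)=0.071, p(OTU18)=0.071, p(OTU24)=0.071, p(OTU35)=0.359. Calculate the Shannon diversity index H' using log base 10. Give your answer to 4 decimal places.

Each pᵢ log₁₀ pᵢ term (working shown to 6 dp, full precision carried): 0.143×(-0.844664)=-0.120787, 0.143×(-0.844664)=-0.120787, 0.071×(-1.148742)=-0.081561, 0.071×(-1.148742)=-0.081561, 0.071×(-1.148742)=-0.081561, 0.071×(-1.148742)=-0.081561, 0.071×(-1.148742)=-0.081561, 0.359×(-0.444906)=-0.159721.
Sum = -0.809098, so H' = 0.8091.

0.8091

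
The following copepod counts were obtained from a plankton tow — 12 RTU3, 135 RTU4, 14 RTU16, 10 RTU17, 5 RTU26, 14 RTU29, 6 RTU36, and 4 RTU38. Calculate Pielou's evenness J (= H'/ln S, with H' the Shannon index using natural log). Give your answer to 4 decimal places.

0.5924

Total N = 12+135+14+10+5+14+6+4 = 200, so the proportions are 0.06, 0.675, 0.07, 0.05, 0.025, 0.07, 0.03, 0.02 (working shown to 6 dp, full precision carried).
H' = −Σ pᵢ ln pᵢ = −((-0.168805) + (-0.265304) + (-0.186148) + (-0.149787) + (-0.092222) + (-0.186148) + (-0.105197) + (-0.078240)) = 1.231851.
With S = 8 species, ln S = 2.079442, so J = 1.231851/2.079442 = 0.592395, i.e. 0.5924 to 4 decimal places.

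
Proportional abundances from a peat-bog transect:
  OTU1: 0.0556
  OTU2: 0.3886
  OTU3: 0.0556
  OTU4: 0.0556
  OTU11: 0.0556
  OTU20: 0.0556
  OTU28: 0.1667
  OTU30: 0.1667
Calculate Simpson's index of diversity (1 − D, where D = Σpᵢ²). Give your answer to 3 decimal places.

0.778

D = 0.0556² + 0.3886² + 0.0556² + 0.0556² + 0.0556² + 0.0556² + 0.1667² + 0.1667² = 0.00309 + 0.15101 + 0.00309 + 0.00309 + 0.00309 + 0.00309 + 0.02779 + 0.02779 = 0.22204 (working shown to 5 dp, full precision carried).
So 1 − D = 0.77796, i.e. 0.778 to 3 decimal places.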